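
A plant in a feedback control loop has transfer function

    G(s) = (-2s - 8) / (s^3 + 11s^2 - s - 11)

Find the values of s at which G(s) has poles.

The poles are the roots of the denominator s^3 + 11s^2 - s - 11 = 0.
Trying s = 1: the polynomial evaluates to 0, so (s - 1) is a factor.
Dividing out leaves s^2 + 12s + 11 = 0.
Factoring the quadratic: (s + 11)(s + 1) = 0.

s = 1, -11, -1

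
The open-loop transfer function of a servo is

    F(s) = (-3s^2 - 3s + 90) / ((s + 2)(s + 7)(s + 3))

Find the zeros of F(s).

Set the numerator to zero: -3s^2 - 3s + 90 = 0, i.e. -3·(s^2 + s - 30) = 0.
Factoring: (s - 5)(s + 6) = 0.

s = 5, -6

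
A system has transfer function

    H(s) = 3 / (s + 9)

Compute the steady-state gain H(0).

H(0) = 1/3 ≈ 0.3333

Set s = 0: H(0) = (3) / (9) = 1/3.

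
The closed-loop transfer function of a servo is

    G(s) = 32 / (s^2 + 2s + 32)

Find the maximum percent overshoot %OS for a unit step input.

%OS ≈ 56.9%

Comparing s^2 + 2s + 32 to s^2 + 2ζωₙs + ωₙ²: ωₙ = √32 ≈ 5.657 rad/s and ζ = 2/(2·√32) ≈ 0.1768.
%OS = 100·exp(−πζ/√(1−ζ²)) = 100·exp(−π·0.1768/√(1−0.1768²)) ≈ 56.9%.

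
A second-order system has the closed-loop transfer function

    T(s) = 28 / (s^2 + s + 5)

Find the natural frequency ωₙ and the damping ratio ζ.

Compare the denominator to the standard form s^2 + 2ζωₙs + ωₙ².
ωₙ² = 5, so ωₙ = √5 ≈ 2.236 rad/s.
2ζωₙ = 1, so ζ = 1/(2·√5) ≈ 0.2236.
With ζ = 0.2236 the response is underdamped.

ωₙ ≈ 2.236 rad/s, ζ ≈ 0.2236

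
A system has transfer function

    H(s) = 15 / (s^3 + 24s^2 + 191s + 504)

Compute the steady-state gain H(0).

H(0) = 5/168 ≈ 0.02976

Set s = 0: H(0) = (15) / (504) = 5/168.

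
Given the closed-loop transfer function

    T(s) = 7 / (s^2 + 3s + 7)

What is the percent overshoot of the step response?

Comparing s^2 + 3s + 7 to s^2 + 2ζωₙs + ωₙ²: ωₙ = √7 ≈ 2.646 rad/s and ζ = 3/(2·√7) ≈ 0.5669.
%OS = 100·exp(−πζ/√(1−ζ²)) = 100·exp(−π·0.5669/√(1−0.5669²)) ≈ 11.5%.

%OS ≈ 11.5%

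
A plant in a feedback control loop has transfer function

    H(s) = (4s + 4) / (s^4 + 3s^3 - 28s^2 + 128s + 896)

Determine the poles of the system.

s = 4 ± 4j, -4, -7

The poles are the roots of the denominator s^4 + 3s^3 - 28s^2 + 128s + 896 = 0.
Trying s = -4: the polynomial evaluates to 0, so (s + 4) is a factor.
Dividing out leaves s^3 - s^2 - 24s + 224 = 0.
This factors further as (s^2 - 8s + 32)(s + 7) = 0.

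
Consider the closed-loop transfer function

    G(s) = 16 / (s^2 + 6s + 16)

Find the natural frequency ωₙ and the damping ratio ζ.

ωₙ = 4 rad/s, ζ = 0.75

Compare the denominator to the standard form s^2 + 2ζωₙs + ωₙ².
ωₙ² = 16, so ωₙ = 4 rad/s.
2ζωₙ = 6, so ζ = 6/(2·4) = 0.75.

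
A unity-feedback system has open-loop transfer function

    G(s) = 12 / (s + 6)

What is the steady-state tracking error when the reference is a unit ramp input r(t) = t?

G(s) has no poles at the origin.
This is a Type 0 system; Kv = lim_{s→0} s·G(s) = 0, so the steady-state error for a ramp input is infinite.

e_ss = ∞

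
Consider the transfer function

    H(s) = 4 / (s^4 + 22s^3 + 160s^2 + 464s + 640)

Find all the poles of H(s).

The poles are the roots of the denominator s^4 + 22s^3 + 160s^2 + 464s + 640 = 0.
Trying s = -8: the polynomial evaluates to 0, so (s + 8) is a factor.
Dividing out leaves s^3 + 14s^2 + 48s + 80 = 0.
This factors further as (s^2 + 4s + 8)(s + 10) = 0.

s = -2 + 2j, -2 - 2j, -8, -10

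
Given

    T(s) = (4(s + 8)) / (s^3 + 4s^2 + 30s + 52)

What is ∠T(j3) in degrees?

∠T(j3) ≈ -55.19°

At s = j3: numerator = 32 + j12, denominator = 16 + j63.
∠T = ∠num − ∠den = 20.556° − (75.750°) = -55.19°.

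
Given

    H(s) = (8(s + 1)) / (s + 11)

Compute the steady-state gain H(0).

H(0) = 8/11 ≈ 0.7273

Set s = 0: H(0) = (8) / (11) = 8/11.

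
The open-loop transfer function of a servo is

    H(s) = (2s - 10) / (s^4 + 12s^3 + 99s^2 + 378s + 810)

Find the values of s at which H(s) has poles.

s = -3 ± 3j, -3 ± 6j

The poles are the roots of the denominator s^4 + 12s^3 + 99s^2 + 378s + 810 = 0.
No real roots exist; factor into two real quadratics: (s^2 + 6s + 18)(s^2 + 6s + 45) = 0.
Each quadratic gives a conjugate pair via the quadratic formula.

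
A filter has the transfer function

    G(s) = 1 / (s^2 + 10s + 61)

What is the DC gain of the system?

G(0) = 1/61 ≈ 0.01639

Set s = 0: G(0) = (1) / (61) = 1/61.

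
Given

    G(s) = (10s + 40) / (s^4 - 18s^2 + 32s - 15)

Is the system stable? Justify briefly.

The denominator s^4 - 18s^2 + 32s - 15 factors as (s - 1)^2(s - 3)(s + 5), giving poles at s = 1, 3, -5, 1.
Since the pole(s) at s = 1, 3, 1 lie in the right half-plane, the system is unstable.

unstable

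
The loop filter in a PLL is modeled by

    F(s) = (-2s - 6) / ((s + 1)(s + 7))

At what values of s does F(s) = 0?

s = -3

Set the numerator to zero: -2s - 6 = 0, i.e. -2·(s + 3) = 0.
So s = -3.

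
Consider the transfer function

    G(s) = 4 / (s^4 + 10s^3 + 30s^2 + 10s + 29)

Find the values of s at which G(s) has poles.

The poles are the roots of the denominator s^4 + 10s^3 + 30s^2 + 10s + 29 = 0.
No real roots exist; factor into two real quadratics: (s^2 + 1)(s^2 + 10s + 29) = 0.
Each quadratic gives a conjugate pair via the quadratic formula.

s = j, -j, -5 + 2j, -5 - 2j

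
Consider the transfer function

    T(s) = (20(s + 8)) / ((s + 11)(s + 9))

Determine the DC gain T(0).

T(0) = 160/99 ≈ 1.616

At s = 0 each factor (s + a) contributes a and each (s^2 + bs + c) contributes c.
T(0) = 20·(8) / ((11) · (9)) = 160/99 = 160/99.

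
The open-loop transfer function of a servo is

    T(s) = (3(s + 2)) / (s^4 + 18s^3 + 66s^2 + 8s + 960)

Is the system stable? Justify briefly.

The denominator s^4 + 18s^3 + 66s^2 + 8s + 960 factors as (s + 8)(s + 12)(s^2 - 2s + 10), giving poles at s = -8, -12, 1 ± 3j.
Since the pole(s) at s = 1 + 3j, 1 - 3j lie in the right half-plane, the system is unstable.

unstable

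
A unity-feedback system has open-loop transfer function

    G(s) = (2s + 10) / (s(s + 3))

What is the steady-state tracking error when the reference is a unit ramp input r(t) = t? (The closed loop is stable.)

e_ss = 0.3000

G(s) has one pole at the origin.
This is a Type 1 system. Kv = lim_{s→0} s·G(s) = 10/3.
e_ss = 1/Kv = 1/(10/3) = 3/10 ≈ 0.3000.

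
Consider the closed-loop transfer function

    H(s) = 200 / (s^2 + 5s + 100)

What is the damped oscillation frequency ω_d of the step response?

Comparing s^2 + 5s + 100 to s^2 + 2ζωₙs + ωₙ²: ωₙ = 10 rad/s and ζ = 5/(2·10) = 0.25.
ζωₙ = 5/2 = 2.5, so ω_d = ωₙ√(1−ζ²) = √(ωₙ² − (ζωₙ)²) = √(100 − 2.5²) = √93.75 ≈ 9.682 rad/s.

ω_d ≈ 9.682 rad/s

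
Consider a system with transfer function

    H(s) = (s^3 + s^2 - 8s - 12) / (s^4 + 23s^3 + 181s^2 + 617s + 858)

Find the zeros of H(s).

s = -2, 3, -2

Set the numerator to zero: s^3 + s^2 - 8s - 12 = 0.
Factoring: (s + 2)^2(s - 3) = 0.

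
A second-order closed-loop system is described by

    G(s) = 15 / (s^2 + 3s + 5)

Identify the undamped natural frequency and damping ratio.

ωₙ ≈ 2.236 rad/s, ζ ≈ 0.6708

Compare the denominator to the standard form s^2 + 2ζωₙs + ωₙ².
ωₙ² = 5, so ωₙ = √5 ≈ 2.236 rad/s.
2ζωₙ = 3, so ζ = 3/(2·√5) ≈ 0.6708.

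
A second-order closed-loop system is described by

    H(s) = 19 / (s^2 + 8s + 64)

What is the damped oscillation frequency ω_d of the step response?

ω_d ≈ 6.928 rad/s

Comparing s^2 + 8s + 64 to s^2 + 2ζωₙs + ωₙ²: ωₙ = 8 rad/s and ζ = 8/(2·8) = 0.5.
ζωₙ = 8/2 = 4, so ω_d = ωₙ√(1−ζ²) = √(ωₙ² − (ζωₙ)²) = √(64 − 4²) = √48 ≈ 6.928 rad/s.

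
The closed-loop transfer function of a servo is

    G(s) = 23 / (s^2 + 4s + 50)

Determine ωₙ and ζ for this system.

ωₙ ≈ 7.071 rad/s, ζ ≈ 0.2828

Compare the denominator to the standard form s^2 + 2ζωₙs + ωₙ².
ωₙ² = 50, so ωₙ = √50 ≈ 7.071 rad/s.
2ζωₙ = 4, so ζ = 4/(2·√50) ≈ 0.2828.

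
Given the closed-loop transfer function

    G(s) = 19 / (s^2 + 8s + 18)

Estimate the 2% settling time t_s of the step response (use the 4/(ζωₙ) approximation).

t_s ≈ 1 s

Comparing s^2 + 8s + 18 to s^2 + 2ζωₙs + ωₙ²: ωₙ = √18 ≈ 4.243 rad/s and ζ = 8/(2·√18) ≈ 0.9428.
ζωₙ = 8/2 = 4, so t_s ≈ 4/(ζωₙ) = 4/4 = 1 s.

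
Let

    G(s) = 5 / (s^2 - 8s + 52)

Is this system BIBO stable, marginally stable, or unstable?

unstable

The poles can be read from the denominator factors: s = 4 ± 6j.
Since the pole(s) at s = 4 + 6j, 4 - 6j lie in the right half-plane, the system is unstable.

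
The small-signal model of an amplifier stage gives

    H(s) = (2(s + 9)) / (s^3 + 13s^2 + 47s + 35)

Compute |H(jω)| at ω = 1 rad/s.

Substitute s = j1: numerator = 18 + j2, denominator = 22 + j46.
|H(j1)| = |18 + j2| / |22 + j46| = 18.111 / 50.990 ≈ 0.3552.

|H(j1)| ≈ 0.3552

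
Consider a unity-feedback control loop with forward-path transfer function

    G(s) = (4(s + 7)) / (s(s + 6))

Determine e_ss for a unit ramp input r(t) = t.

e_ss = 0.2143

G(s) has one pole at the origin.
This is a Type 1 system. Kv = lim_{s→0} s·G(s) = 28/6 = 14/3.
e_ss = 1/Kv = 1/(14/3) = 3/14 ≈ 0.2143.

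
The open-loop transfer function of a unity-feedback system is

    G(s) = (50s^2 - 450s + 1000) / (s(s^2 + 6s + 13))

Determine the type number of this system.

Type 1

The denominator has 1 factor of s at the origin (free integrator), so this is a Type 1 system.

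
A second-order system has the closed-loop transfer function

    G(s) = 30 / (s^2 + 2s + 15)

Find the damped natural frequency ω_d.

ω_d ≈ 3.742 rad/s

Comparing s^2 + 2s + 15 to s^2 + 2ζωₙs + ωₙ²: ωₙ = √15 ≈ 3.873 rad/s and ζ = 2/(2·√15) ≈ 0.2582.
ζωₙ = 2/2 = 1, so ω_d = ωₙ√(1−ζ²) = √(ωₙ² − (ζωₙ)²) = √(15 − 1²) = √14 ≈ 3.742 rad/s.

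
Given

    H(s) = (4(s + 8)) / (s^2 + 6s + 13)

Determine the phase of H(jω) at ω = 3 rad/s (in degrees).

At s = j3: numerator = 32 + j12, denominator = 4 + j18.
∠H = ∠num − ∠den = 20.556° − (77.471°) = -56.92°.

∠H(j3) ≈ -56.92°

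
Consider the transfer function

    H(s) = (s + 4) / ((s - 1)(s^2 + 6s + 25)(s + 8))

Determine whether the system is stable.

unstable

The poles can be read from the denominator factors: s = 1, -3 ± 4j, -8.
Since the pole(s) at s = 1 lie in the right half-plane, the system is unstable.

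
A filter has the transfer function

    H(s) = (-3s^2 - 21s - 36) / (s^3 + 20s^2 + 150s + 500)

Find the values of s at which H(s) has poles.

s = -5 + 5j, -5 - 5j, -10

The poles are the roots of the denominator s^3 + 20s^2 + 150s + 500 = 0.
Trying s = -10: the polynomial evaluates to 0, so (s + 10) is a factor.
Dividing out leaves s^2 + 10s + 50 = 0.
The quadratic formula then gives s = -5 ± 5j.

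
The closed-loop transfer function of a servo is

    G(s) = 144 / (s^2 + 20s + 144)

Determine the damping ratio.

ζ ≈ 0.8333

Compare the denominator to the standard form s^2 + 2ζωₙs + ωₙ².
ωₙ² = 144, so ωₙ = 12 rad/s.
2ζωₙ = 20, so ζ = 20/(2·12) ≈ 0.8333.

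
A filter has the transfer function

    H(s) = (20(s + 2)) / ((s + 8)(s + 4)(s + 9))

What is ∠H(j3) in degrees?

∠H(j3) ≈ -19.55°

At s = j3: numerator = 40 + j60, denominator = 99 + j393.
∠H = ∠num − ∠den = 56.310° − (75.861°) = -19.55°.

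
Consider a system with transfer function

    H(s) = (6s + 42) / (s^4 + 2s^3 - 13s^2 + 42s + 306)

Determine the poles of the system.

s = 3 + 3j, 3 - 3j, -4 + j, -4 - j

The poles are the roots of the denominator s^4 + 2s^3 - 13s^2 + 42s + 306 = 0.
No real roots exist; factor into two real quadratics: (s^2 - 6s + 18)(s^2 + 8s + 17) = 0.
Each quadratic gives a conjugate pair via the quadratic formula.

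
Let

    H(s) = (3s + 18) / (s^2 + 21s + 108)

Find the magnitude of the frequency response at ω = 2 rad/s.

Substitute s = j2: numerator = 18 + j6, denominator = 104 + j42.
|H(j2)| = |18 + j6| / |104 + j42| = 18.974 / 112.16 ≈ 0.1692.

|H(j2)| ≈ 0.1692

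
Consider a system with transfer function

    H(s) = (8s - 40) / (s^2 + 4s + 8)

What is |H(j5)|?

Substitute s = j5: numerator = -40 + j40, denominator = -17 + j20.
|H(j5)| = |-40 + j40| / |-17 + j20| = 56.569 / 26.249 ≈ 2.155.

|H(j5)| ≈ 2.155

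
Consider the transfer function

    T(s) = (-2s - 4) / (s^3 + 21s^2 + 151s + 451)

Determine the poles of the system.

The poles are the roots of the denominator s^3 + 21s^2 + 151s + 451 = 0.
Trying s = -11: the polynomial evaluates to 0, so (s + 11) is a factor.
Dividing out leaves s^2 + 10s + 41 = 0.
The quadratic formula then gives s = -5 ± 4j.

s = -5 + 4j, -5 - 4j, -11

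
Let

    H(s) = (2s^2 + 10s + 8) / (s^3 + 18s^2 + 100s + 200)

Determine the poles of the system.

The poles are the roots of the denominator s^3 + 18s^2 + 100s + 200 = 0.
Trying s = -10: the polynomial evaluates to 0, so (s + 10) is a factor.
Dividing out leaves s^2 + 8s + 20 = 0.
The quadratic formula then gives s = -4 ± 2j.

s = -4 + 2j, -4 - 2j, -10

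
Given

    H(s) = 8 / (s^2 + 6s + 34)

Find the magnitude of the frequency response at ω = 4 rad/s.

|H(j4)| ≈ 0.2667

Substitute s = j4: numerator = 8, denominator = 18 + j24.
|H(j4)| = |8| / |18 + j24| = 8 / 30 ≈ 0.2667.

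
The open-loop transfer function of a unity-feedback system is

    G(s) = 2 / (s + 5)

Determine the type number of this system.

Type 0

The denominator has no factor of s at the origin — no free integrator — so this is a Type 0 system.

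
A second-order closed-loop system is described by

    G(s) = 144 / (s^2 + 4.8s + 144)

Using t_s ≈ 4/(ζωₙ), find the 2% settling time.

Comparing s^2 + 4.8s + 144 to s^2 + 2ζωₙs + ωₙ²: ωₙ = 12 rad/s and ζ = 4.8/(2·12) = 0.2.
ζωₙ = 4.8/2 = 2.4, so t_s ≈ 4/(ζωₙ) = 4/2.4 ≈ 1.667 s.

t_s ≈ 1.667 s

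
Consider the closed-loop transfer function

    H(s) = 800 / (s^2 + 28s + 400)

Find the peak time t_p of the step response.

t_p ≈ 0.2200 s

Comparing s^2 + 28s + 400 to s^2 + 2ζωₙs + ωₙ²: ωₙ = 20 rad/s and ζ = 28/(2·20) = 0.7.
ζωₙ = 28/2 = 14, so ω_d = ωₙ√(1−ζ²) = √(ωₙ² − (ζωₙ)²) = √(400 − 14²) = √204 ≈ 14.28 rad/s.
t_p = π/ω_d = π/14.28 ≈ 0.2200 s.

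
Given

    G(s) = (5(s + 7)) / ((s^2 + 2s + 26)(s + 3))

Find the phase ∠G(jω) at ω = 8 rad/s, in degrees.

At s = j8: numerator = 35 + j40, denominator = -242 - j256.
∠G = ∠num − ∠den = 48.814° − (-133.39°) = 182.2°, which wraps to -177.8°.

∠G(j8) ≈ -177.8°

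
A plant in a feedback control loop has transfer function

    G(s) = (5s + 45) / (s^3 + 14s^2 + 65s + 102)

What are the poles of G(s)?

The poles are the roots of the denominator s^3 + 14s^2 + 65s + 102 = 0.
Trying s = -6: the polynomial evaluates to 0, so (s + 6) is a factor.
Dividing out leaves s^2 + 8s + 17 = 0.
The quadratic formula then gives s = -4 ± 1j.

s = -4 + j, -4 - j, -6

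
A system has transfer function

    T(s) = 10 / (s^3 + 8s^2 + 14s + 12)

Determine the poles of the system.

The poles are the roots of the denominator s^3 + 8s^2 + 14s + 12 = 0.
Trying s = -6: the polynomial evaluates to 0, so (s + 6) is a factor.
Dividing out leaves s^2 + 2s + 2 = 0.
The quadratic formula then gives s = -1 ± 1j.

s = -1 + j, -1 - j, -6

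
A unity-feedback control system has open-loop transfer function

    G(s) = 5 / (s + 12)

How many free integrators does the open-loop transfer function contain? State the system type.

Type 0

The denominator has no factor of s at the origin — no free integrator — so this is a Type 0 system.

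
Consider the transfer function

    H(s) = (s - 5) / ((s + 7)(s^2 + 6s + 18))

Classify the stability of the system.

stable

The poles can be read from the denominator factors: s = -7, -3 ± 3j.
Since all poles lie strictly in the left half-plane, the system is stable.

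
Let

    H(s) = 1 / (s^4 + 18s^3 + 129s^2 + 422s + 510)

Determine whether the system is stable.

The denominator s^4 + 18s^3 + 129s^2 + 422s + 510 factors as (s + 5)(s^2 + 10s + 34)(s + 3), giving poles at s = -5, -5 ± 3j, -3.
Since all poles lie strictly in the left half-plane, the system is stable.

stable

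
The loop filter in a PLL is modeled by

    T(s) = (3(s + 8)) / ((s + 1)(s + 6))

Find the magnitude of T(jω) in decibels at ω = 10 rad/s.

|T(j10)|_dB ≈ -9.69 dB

Substitute s = j10: numerator = 24 + j30, denominator = -94 + j70.
|T(j10)| = |24 + j30| / |-94 + j70| = 38.419 / 117.20 ≈ 0.3278.
In decibels: 20·log₁₀(0.3278) ≈ -9.69 dB.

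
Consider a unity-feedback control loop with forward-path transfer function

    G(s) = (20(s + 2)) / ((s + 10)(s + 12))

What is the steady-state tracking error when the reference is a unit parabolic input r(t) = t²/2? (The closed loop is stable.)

G(s) has no poles at the origin.
This is a Type 0 system; Ka = lim_{s→0} s^2·G(s) = 0, so the steady-state error for a parabola input is infinite.

e_ss = ∞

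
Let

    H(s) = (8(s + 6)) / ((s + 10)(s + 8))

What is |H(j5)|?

|H(j5)| ≈ 0.5924

Substitute s = j5: numerator = 48 + j40, denominator = 55 + j90.
|H(j5)| = |48 + j40| / |55 + j90| = 62.482 / 105.48 ≈ 0.5924.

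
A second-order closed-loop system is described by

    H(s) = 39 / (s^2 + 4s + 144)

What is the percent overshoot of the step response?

Comparing s^2 + 4s + 144 to s^2 + 2ζωₙs + ωₙ²: ωₙ = 12 rad/s and ζ = 4/(2·12) ≈ 0.1667.
%OS = 100·exp(−πζ/√(1−ζ²)) = 100·exp(−π·0.1667/√(1−0.1667²)) ≈ 58.8%.

%OS ≈ 58.8%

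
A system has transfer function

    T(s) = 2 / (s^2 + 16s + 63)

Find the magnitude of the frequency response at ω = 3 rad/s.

|T(j3)| ≈ 0.02768

Substitute s = j3: numerator = 2, denominator = 54 + j48.
|T(j3)| = |2| / |54 + j48| = 2 / 72.250 ≈ 0.02768.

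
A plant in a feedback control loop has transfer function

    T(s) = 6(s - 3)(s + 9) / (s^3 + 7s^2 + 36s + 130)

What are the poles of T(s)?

The poles are the roots of the denominator s^3 + 7s^2 + 36s + 130 = 0.
Trying s = -5: the polynomial evaluates to 0, so (s + 5) is a factor.
Dividing out leaves s^2 + 2s + 26 = 0.
The quadratic formula then gives s = -1 ± 5j.

s = -1 + 5j, -1 - 5j, -5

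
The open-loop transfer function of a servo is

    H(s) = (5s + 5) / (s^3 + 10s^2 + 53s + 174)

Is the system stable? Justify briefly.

The denominator s^3 + 10s^2 + 53s + 174 factors as (s^2 + 4s + 29)(s + 6), giving poles at s = -2 ± 5j, -6.
Since all poles lie strictly in the left half-plane, the system is stable.

stable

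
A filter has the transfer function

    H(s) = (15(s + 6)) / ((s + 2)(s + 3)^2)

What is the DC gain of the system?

At s = 0 each factor (s + a) contributes a and each (s^2 + bs + c) contributes c.
H(0) = 15·(6) / ((2) · (3) · (3)) = 90/18 = 5.

H(0) = 5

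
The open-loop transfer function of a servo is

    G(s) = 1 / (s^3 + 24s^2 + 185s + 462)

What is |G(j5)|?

|G(j5)| ≈ 0.001232

Substitute s = j5: numerator = 1, denominator = -138 + j800.
|G(j5)| = |1| / |-138 + j800| = 1 / 811.82 ≈ 0.001232.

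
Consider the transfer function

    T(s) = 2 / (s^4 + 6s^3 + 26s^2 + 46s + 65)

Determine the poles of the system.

s = -1 + 2j, -1 - 2j, -2 + 3j, -2 - 3j

The poles are the roots of the denominator s^4 + 6s^3 + 26s^2 + 46s + 65 = 0.
No real roots exist; factor into two real quadratics: (s^2 + 2s + 5)(s^2 + 4s + 13) = 0.
Each quadratic gives a conjugate pair via the quadratic formula.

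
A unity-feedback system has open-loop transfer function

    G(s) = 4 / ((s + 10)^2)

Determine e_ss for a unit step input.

G(s) has no poles at the origin.
This is a Type 0 system. Kp = lim_{s→0} G(s) = 4/100 = 1/25.
e_ss = 1/(1 + Kp) = 1/(1 + 1/25) = 25/26 ≈ 0.9615.

e_ss = 0.9615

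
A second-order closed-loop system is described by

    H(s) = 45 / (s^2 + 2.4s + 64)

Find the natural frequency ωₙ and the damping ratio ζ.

Compare the denominator to the standard form s^2 + 2ζωₙs + ωₙ².
ωₙ² = 64, so ωₙ = 8 rad/s.
2ζωₙ = 2.4, so ζ = 2.4/(2·8) = 0.15.
With ζ = 0.15 the response is underdamped.

ωₙ = 8 rad/s, ζ = 0.15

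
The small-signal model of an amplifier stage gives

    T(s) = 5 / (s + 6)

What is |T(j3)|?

|T(j3)| ≈ 0.7454

Substitute s = j3: numerator = 5, denominator = 6 + j3.
|T(j3)| = |5| / |6 + j3| = 5 / 6.7082 ≈ 0.7454.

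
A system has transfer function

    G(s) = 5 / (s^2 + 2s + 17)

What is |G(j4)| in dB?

|G(j4)|_dB ≈ -4.15 dB

Substitute s = j4: numerator = 5, denominator = 1 + j8.
|G(j4)| = |5| / |1 + j8| = 5 / 8.0623 ≈ 0.6202.
In decibels: 20·log₁₀(0.6202) ≈ -4.15 dB.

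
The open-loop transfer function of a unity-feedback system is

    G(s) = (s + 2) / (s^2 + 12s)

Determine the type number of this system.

Type 1

Factor s from the denominator: s^2 + 12s = s·(s + 12).
There is 1 pole at the origin, so the system is Type 1.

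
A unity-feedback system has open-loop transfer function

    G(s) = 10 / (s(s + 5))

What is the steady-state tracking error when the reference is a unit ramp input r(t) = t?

e_ss = 0.5000

G(s) has one pole at the origin.
This is a Type 1 system. Kv = lim_{s→0} s·G(s) = 10/5 = 2.
e_ss = 1/Kv = 1/(2) = 1/2 ≈ 0.5000.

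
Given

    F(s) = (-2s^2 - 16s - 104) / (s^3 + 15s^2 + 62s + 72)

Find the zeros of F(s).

Set the numerator to zero: -2s^2 - 16s - 104 = 0, i.e. -2·(s^2 + 8s + 52) = 0.
Factoring: (s^2 + 8s + 52) = 0.

s = -4 + 6j, -4 - 6j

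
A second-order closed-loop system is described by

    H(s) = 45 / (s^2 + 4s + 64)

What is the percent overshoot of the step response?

Comparing s^2 + 4s + 64 to s^2 + 2ζωₙs + ωₙ²: ωₙ = 8 rad/s and ζ = 4/(2·8) = 0.25.
%OS = 100·exp(−πζ/√(1−ζ²)) = 100·exp(−π·0.25/√(1−0.25²)) ≈ 44.4%.

%OS ≈ 44.4%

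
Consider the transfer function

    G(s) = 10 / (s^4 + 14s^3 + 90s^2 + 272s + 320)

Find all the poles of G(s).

The poles are the roots of the denominator s^4 + 14s^3 + 90s^2 + 272s + 320 = 0.
No real roots exist; factor into two real quadratics: (s^2 + 8s + 32)(s^2 + 6s + 10) = 0.
Each quadratic gives a conjugate pair via the quadratic formula.

s = -4 + 4j, -4 - 4j, -3 + j, -3 - j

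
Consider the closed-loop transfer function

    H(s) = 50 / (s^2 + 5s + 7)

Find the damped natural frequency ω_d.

ω_d ≈ 0.8660 rad/s

Comparing s^2 + 5s + 7 to s^2 + 2ζωₙs + ωₙ²: ωₙ = √7 ≈ 2.646 rad/s and ζ = 5/(2·√7) ≈ 0.9449.
ζωₙ = 5/2 = 2.5, so ω_d = ωₙ√(1−ζ²) = √(ωₙ² − (ζωₙ)²) = √(7 − 2.5²) = √0.75 ≈ 0.8660 rad/s.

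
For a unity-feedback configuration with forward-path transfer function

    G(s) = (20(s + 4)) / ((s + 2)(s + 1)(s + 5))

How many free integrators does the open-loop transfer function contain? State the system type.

Type 0

The denominator has no factor of s at the origin — no free integrator — so this is a Type 0 system.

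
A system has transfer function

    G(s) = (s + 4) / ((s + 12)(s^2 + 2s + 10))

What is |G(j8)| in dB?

Substitute s = j8: numerator = 4 + j8, denominator = -776 - j240.
|G(j8)| = |4 + j8| / |-776 - j240| = 8.9443 / 812.27 ≈ 0.01101.
In decibels: 20·log₁₀(0.01101) ≈ -39.2 dB.

|G(j8)|_dB ≈ -39.2 dB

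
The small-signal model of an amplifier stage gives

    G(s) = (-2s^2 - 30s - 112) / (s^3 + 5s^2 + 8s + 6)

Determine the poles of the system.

s = -1 + j, -1 - j, -3

The poles are the roots of the denominator s^3 + 5s^2 + 8s + 6 = 0.
Trying s = -3: the polynomial evaluates to 0, so (s + 3) is a factor.
Dividing out leaves s^2 + 2s + 2 = 0.
The quadratic formula then gives s = -1 ± 1j.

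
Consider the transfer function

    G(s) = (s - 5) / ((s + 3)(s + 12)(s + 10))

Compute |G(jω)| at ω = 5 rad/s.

|G(j5)| ≈ 0.008343

Substitute s = j5: numerator = -5 + j5, denominator = -265 + j805.
|G(j5)| = |-5 + j5| / |-265 + j805| = 7.0711 / 847.50 ≈ 0.008343.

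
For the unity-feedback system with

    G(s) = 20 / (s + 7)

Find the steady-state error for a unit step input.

G(s) has no poles at the origin.
This is a Type 0 system. Kp = lim_{s→0} G(s) = 20/7.
e_ss = 1/(1 + Kp) = 1/(1 + 20/7) = 7/27 ≈ 0.2593.

e_ss = 0.2593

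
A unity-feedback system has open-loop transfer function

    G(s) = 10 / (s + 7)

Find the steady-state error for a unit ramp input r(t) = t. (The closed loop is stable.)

e_ss = ∞

G(s) has no poles at the origin.
This is a Type 0 system; Kv = lim_{s→0} s·G(s) = 0, so the steady-state error for a ramp input is infinite.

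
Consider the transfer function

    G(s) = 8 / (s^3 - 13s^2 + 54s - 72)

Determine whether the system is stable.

unstable

The denominator s^3 - 13s^2 + 54s - 72 factors as (s - 3)(s - 6)(s - 4), giving poles at s = 3, 6, 4.
Since the pole(s) at s = 3, 6, 4 lie in the right half-plane, the system is unstable.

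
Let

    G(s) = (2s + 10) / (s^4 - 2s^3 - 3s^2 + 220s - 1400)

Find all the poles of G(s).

The poles are the roots of the denominator s^4 - 2s^3 - 3s^2 + 220s - 1400 = 0.
Trying s = -7: the polynomial evaluates to 0, so (s + 7) is a factor.
Dividing out leaves s^3 - 9s^2 + 60s - 200 = 0.
This factors further as (s^2 - 4s + 40)(s - 5) = 0.

s = 2 + 6j, 2 - 6j, -7, 5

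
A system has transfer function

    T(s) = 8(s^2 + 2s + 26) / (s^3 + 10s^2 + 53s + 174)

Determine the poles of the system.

s = -2 ± 5j, -6

The poles are the roots of the denominator s^3 + 10s^2 + 53s + 174 = 0.
Trying s = -6: the polynomial evaluates to 0, so (s + 6) is a factor.
Dividing out leaves s^2 + 4s + 29 = 0.
The quadratic formula then gives s = -2 ± 5j.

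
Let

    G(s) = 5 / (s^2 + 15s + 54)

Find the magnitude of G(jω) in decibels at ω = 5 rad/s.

|G(j5)|_dB ≈ -24.1 dB

Substitute s = j5: numerator = 5, denominator = 29 + j75.
|G(j5)| = |5| / |29 + j75| = 5 / 80.411 ≈ 0.06218.
In decibels: 20·log₁₀(0.06218) ≈ -24.1 dB.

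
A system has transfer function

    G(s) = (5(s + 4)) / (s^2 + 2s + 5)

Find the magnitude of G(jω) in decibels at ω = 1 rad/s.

Substitute s = j1: numerator = 20 + j5, denominator = 4 + j2.
|G(j1)| = |20 + j5| / |4 + j2| = 20.616 / 4.4721 ≈ 4.610.
In decibels: 20·log₁₀(4.610) ≈ 13.3 dB.

|G(j1)|_dB ≈ 13.3 dB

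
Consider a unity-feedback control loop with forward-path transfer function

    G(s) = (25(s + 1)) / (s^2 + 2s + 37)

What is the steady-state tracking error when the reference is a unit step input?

e_ss = 0.5968

G(s) has no poles at the origin.
This is a Type 0 system. Kp = lim_{s→0} G(s) = 25/37.
e_ss = 1/(1 + Kp) = 1/(1 + 25/37) = 37/62 ≈ 0.5968.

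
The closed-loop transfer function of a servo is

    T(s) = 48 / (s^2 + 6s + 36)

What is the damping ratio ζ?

ζ = 0.5

Compare the denominator to the standard form s^2 + 2ζωₙs + ωₙ².
ωₙ² = 36, so ωₙ = 6 rad/s.
2ζωₙ = 6, so ζ = 6/(2·6) = 0.5.
With ζ = 0.5 the response is underdamped.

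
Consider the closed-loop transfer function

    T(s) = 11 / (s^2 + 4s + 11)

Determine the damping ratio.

ζ ≈ 0.6030

Compare the denominator to the standard form s^2 + 2ζωₙs + ωₙ².
ωₙ² = 11, so ωₙ = √11 ≈ 3.317 rad/s.
2ζωₙ = 4, so ζ = 4/(2·√11) ≈ 0.6030.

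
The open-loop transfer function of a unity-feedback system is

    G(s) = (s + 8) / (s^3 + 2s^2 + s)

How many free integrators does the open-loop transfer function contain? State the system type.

Type 1

Factor s from the denominator: s^3 + 2s^2 + s = s·(s^2 + 2s + 1).
There is 1 pole at the origin, so the system is Type 1.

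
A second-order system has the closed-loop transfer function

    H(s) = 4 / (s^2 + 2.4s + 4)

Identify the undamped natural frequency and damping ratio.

ωₙ = 2 rad/s, ζ = 0.6

Compare the denominator to the standard form s^2 + 2ζωₙs + ωₙ².
ωₙ² = 4, so ωₙ = 2 rad/s.
2ζωₙ = 2.4, so ζ = 2.4/(2·2) = 0.6.
With ζ = 0.6 the response is underdamped.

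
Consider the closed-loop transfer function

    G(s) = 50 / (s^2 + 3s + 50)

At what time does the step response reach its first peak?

Comparing s^2 + 3s + 50 to s^2 + 2ζωₙs + ωₙ²: ωₙ = √50 ≈ 7.071 rad/s and ζ = 3/(2·√50) ≈ 0.2121.
ζωₙ = 3/2 = 1.5, so ω_d = ωₙ√(1−ζ²) = √(ωₙ² − (ζωₙ)²) = √(50 − 1.5²) = √47.75 ≈ 6.910 rad/s.
t_p = π/ω_d = π/6.910 ≈ 0.4546 s.

t_p ≈ 0.4546 s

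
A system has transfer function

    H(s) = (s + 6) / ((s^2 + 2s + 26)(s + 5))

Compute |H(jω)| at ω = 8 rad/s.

|H(j8)| ≈ 0.02571

Substitute s = j8: numerator = 6 + j8, denominator = -318 - j224.
|H(j8)| = |6 + j8| / |-318 - j224| = 10 / 388.97 ≈ 0.02571.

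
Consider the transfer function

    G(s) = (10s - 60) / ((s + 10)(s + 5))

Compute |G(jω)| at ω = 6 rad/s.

|G(j6)| ≈ 0.9316

Substitute s = j6: numerator = -60 + j60, denominator = 14 + j90.
|G(j6)| = |-60 + j60| / |14 + j90| = 84.853 / 91.082 ≈ 0.9316.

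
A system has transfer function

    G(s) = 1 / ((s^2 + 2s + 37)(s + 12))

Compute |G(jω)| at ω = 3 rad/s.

Substitute s = j3: numerator = 1, denominator = 318 + j156.
|G(j3)| = |1| / |318 + j156| = 1 / 354.20 ≈ 0.002823.

|G(j3)| ≈ 0.002823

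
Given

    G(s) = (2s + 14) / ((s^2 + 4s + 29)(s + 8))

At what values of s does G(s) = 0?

s = -7

Set the numerator to zero: 2s + 14 = 0, i.e. 2·(s + 7) = 0.
So s = -7.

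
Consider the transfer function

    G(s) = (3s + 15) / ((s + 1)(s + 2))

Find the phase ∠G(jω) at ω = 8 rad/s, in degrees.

At s = j8: numerator = 15 + j24, denominator = -62 + j24.
∠G = ∠num − ∠den = 57.995° − (158.84°) = -100.8°.

∠G(j8) ≈ -100.8°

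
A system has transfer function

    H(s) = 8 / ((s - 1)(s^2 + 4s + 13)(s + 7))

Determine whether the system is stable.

unstable

The poles can be read from the denominator factors: s = 1, -2 + 3j, -2 - 3j, -7.
Since the pole(s) at s = 1 lie in the right half-plane, the system is unstable.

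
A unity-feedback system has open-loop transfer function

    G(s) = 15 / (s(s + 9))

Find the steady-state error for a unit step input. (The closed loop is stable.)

e_ss = 0

G(s) has one pole at the origin.
This is a Type 1 system; for a step input the steady-state error is zero.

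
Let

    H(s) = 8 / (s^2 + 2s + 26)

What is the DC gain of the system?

Set s = 0: H(0) = (8) / (26) = 4/13.

H(0) = 4/13 ≈ 0.3077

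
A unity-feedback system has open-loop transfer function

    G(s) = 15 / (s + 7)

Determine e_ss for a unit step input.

e_ss = 0.3182

G(s) has no poles at the origin.
This is a Type 0 system. Kp = lim_{s→0} G(s) = 15/7.
e_ss = 1/(1 + Kp) = 1/(1 + 15/7) = 7/22 ≈ 0.3182.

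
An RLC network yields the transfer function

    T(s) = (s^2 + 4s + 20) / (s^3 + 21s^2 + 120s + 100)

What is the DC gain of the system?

Set s = 0: T(0) = (20) / (100) = 1/5.

T(0) = 1/5 ≈ 0.2000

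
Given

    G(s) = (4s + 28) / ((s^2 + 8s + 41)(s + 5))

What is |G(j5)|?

Substitute s = j5: numerator = 28 + j20, denominator = -120 + j280.
|G(j5)| = |28 + j20| / |-120 + j280| = 34.409 / 304.63 ≈ 0.1130.

|G(j5)| ≈ 0.1130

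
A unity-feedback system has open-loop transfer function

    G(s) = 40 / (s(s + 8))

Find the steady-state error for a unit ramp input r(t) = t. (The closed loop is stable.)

e_ss = 0.2000

G(s) has one pole at the origin.
This is a Type 1 system. Kv = lim_{s→0} s·G(s) = 40/8 = 5.
e_ss = 1/Kv = 1/(5) = 1/5 ≈ 0.2000.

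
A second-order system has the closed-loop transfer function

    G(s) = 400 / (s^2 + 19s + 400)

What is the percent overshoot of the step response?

%OS ≈ 18.3%

Comparing s^2 + 19s + 400 to s^2 + 2ζωₙs + ωₙ²: ωₙ = 20 rad/s and ζ = 19/(2·20) = 0.475.
%OS = 100·exp(−πζ/√(1−ζ²)) = 100·exp(−π·0.475/√(1−0.475²)) ≈ 18.3%.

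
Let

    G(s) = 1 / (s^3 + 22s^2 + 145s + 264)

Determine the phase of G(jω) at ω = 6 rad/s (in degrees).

At s = j6: numerator = 1, denominator = -528 + j654.
∠G = ∠num − ∠den = 0° − (128.92°) = -128.9°.

∠G(j6) ≈ -128.9°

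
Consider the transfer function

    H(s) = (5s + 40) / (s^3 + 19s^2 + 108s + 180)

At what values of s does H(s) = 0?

s = -8

Set the numerator to zero: 5s + 40 = 0, i.e. 5·(s + 8) = 0.
So s = -8.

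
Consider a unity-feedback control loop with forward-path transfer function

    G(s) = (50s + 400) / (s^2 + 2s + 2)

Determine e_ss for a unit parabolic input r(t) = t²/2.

G(s) has no poles at the origin.
This is a Type 0 system; Ka = lim_{s→0} s^2·G(s) = 0, so the steady-state error for a parabola input is infinite.

e_ss = ∞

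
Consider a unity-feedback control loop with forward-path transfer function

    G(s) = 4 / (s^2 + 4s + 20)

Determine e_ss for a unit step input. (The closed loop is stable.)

G(s) has no poles at the origin.
This is a Type 0 system. Kp = lim_{s→0} G(s) = 4/20 = 1/5.
e_ss = 1/(1 + Kp) = 1/(1 + 1/5) = 5/6 ≈ 0.8333.

e_ss = 0.8333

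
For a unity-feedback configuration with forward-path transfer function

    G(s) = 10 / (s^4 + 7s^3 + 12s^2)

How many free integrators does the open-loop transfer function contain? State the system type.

The denominator has 2 factors of s at the origin (free integrators), so this is a Type 2 system.

Type 2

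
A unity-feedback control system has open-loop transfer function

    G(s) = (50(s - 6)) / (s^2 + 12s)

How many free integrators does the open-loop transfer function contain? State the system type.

The denominator has 1 factor of s at the origin (free integrator), so this is a Type 1 system.

Type 1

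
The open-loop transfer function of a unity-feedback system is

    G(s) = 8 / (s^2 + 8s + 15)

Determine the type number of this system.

The denominator has no factor of s at the origin — no free integrator — so this is a Type 0 system.

Type 0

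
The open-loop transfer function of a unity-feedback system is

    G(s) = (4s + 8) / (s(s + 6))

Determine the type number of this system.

The denominator has 1 factor of s at the origin (free integrator), so this is a Type 1 system.

Type 1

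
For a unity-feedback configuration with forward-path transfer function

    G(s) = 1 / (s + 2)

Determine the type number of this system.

The denominator has no factor of s at the origin — no free integrator — so this is a Type 0 system.

Type 0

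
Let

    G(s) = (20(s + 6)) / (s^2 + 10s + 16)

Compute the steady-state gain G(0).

G(0) = 15/2 ≈ 7.500

Set s = 0: G(0) = (120) / (16) = 15/2.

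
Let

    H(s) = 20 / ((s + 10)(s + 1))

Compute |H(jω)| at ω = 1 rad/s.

|H(j1)| ≈ 1.407

Substitute s = j1: numerator = 20, denominator = 9 + j11.
|H(j1)| = |20| / |9 + j11| = 20 / 14.213 ≈ 1.407.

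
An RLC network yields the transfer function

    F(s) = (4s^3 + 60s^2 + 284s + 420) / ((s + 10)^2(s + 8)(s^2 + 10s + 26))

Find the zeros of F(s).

s = -3, -5, -7

Set the numerator to zero: 4s^3 + 60s^2 + 284s + 420 = 0, i.e. 4·(s^3 + 15s^2 + 71s + 105) = 0.
Factoring: (s + 3)(s + 5)(s + 7) = 0.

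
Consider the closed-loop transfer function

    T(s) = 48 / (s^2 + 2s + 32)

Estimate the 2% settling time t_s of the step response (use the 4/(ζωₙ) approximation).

Comparing s^2 + 2s + 32 to s^2 + 2ζωₙs + ωₙ²: ωₙ = √32 ≈ 5.657 rad/s and ζ = 2/(2·√32) ≈ 0.1768.
ζωₙ = 2/2 = 1, so t_s ≈ 4/(ζωₙ) = 4/1 = 4 s.

t_s ≈ 4 s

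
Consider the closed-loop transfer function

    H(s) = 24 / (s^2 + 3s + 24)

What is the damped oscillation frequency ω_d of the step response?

Comparing s^2 + 3s + 24 to s^2 + 2ζωₙs + ωₙ²: ωₙ = √24 ≈ 4.899 rad/s and ζ = 3/(2·√24) ≈ 0.3062.
ζωₙ = 3/2 = 1.5, so ω_d = ωₙ√(1−ζ²) = √(ωₙ² − (ζωₙ)²) = √(24 − 1.5²) = √21.75 ≈ 4.664 rad/s.

ω_d ≈ 4.664 rad/s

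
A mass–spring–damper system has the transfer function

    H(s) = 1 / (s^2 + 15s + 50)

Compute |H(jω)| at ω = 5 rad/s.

Substitute s = j5: numerator = 1, denominator = 25 + j75.
|H(j5)| = |1| / |25 + j75| = 1 / 79.057 ≈ 0.01265.

|H(j5)| ≈ 0.01265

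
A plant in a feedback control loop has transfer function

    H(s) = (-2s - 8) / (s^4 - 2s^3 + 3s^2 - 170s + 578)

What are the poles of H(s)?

The poles are the roots of the denominator s^4 - 2s^3 + 3s^2 - 170s + 578 = 0.
No real roots exist; factor into two real quadratics: (s^2 - 8s + 17)(s^2 + 6s + 34) = 0.
Each quadratic gives a conjugate pair via the quadratic formula.

s = 4 + j, 4 - j, -3 + 5j, -3 - 5j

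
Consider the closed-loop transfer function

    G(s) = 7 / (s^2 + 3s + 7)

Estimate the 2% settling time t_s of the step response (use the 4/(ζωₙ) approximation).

t_s ≈ 2.667 s

Comparing s^2 + 3s + 7 to s^2 + 2ζωₙs + ωₙ²: ωₙ = √7 ≈ 2.646 rad/s and ζ = 3/(2·√7) ≈ 0.5669.
ζωₙ = 3/2 = 1.5, so t_s ≈ 4/(ζωₙ) = 4/1.5 ≈ 2.667 s.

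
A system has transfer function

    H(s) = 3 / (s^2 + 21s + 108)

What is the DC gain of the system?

H(0) = 1/36 ≈ 0.02778

Set s = 0: H(0) = (3) / (108) = 1/36.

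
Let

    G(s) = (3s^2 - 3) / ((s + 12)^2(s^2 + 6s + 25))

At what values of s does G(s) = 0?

s = -1, 1

Set the numerator to zero: 3s^2 - 3 = 0, i.e. 3·(s^2 - 1) = 0.
Factoring: (s + 1)(s - 1) = 0.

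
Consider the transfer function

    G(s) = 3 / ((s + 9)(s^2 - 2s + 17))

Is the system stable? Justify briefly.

The poles can be read from the denominator factors: s = -9, 1 + 4j, 1 - 4j.
Since the pole(s) at s = 1 ± 4j lie in the right half-plane, the system is unstable.

unstable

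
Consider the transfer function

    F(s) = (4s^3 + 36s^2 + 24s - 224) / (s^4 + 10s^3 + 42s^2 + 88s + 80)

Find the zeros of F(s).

Set the numerator to zero: 4s^3 + 36s^2 + 24s - 224 = 0, i.e. 4·(s^3 + 9s^2 + 6s - 56) = 0.
Factoring: (s + 7)(s + 4)(s - 2) = 0.

s = -7, -4, 2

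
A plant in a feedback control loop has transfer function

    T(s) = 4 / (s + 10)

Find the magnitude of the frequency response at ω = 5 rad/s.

|T(j5)| ≈ 0.3578

Substitute s = j5: numerator = 4, denominator = 10 + j5.
|T(j5)| = |4| / |10 + j5| = 4 / 11.180 ≈ 0.3578.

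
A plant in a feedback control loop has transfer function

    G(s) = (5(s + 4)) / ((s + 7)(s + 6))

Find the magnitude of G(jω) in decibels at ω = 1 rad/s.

|G(j1)|_dB ≈ -6.39 dB

Substitute s = j1: numerator = 20 + j5, denominator = 41 + j13.
|G(j1)| = |20 + j5| / |41 + j13| = 20.616 / 43.012 ≈ 0.4793.
In decibels: 20·log₁₀(0.4793) ≈ -6.39 dB.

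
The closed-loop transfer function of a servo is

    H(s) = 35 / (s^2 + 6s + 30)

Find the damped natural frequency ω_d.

Comparing s^2 + 6s + 30 to s^2 + 2ζωₙs + ωₙ²: ωₙ = √30 ≈ 5.477 rad/s and ζ = 6/(2·√30) ≈ 0.5477.
ζωₙ = 6/2 = 3, so ω_d = ωₙ√(1−ζ²) = √(ωₙ² − (ζωₙ)²) = √(30 − 3²) = √21 ≈ 4.583 rad/s.

ω_d ≈ 4.583 rad/s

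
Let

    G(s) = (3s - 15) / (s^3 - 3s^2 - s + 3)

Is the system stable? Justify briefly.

unstable

The denominator s^3 - 3s^2 - s + 3 factors as (s + 1)(s - 3)(s - 1), giving poles at s = -1, 3, 1.
Since the pole(s) at s = 3, 1 lie in the right half-plane, the system is unstable.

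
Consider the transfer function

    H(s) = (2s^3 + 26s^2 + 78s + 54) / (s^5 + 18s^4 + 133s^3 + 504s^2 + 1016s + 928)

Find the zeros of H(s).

Set the numerator to zero: 2s^3 + 26s^2 + 78s + 54 = 0, i.e. 2·(s^3 + 13s^2 + 39s + 27) = 0.
Factoring: (s + 1)(s + 9)(s + 3) = 0.

s = -1, -9, -3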